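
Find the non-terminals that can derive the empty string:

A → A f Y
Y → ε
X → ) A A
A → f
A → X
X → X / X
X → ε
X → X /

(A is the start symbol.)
A non-terminal is nullable if it can derive ε (the empty string): either it has an ε-production, or it has a production whose right-hand side consists entirely of nullable non-terminals.

ε-productions: Y → ε, X → ε
So Y, X are immediately nullable.
A → X: every symbol on the right is nullable, so A is nullable too.
Every non-terminal is now nullable.
Nullable = { 'A', 'X', 'Y' }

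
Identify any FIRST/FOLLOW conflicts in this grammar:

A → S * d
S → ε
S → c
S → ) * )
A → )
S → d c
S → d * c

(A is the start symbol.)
A FIRST/FOLLOW conflict occurs when a non-terminal N has a nullable alternative N → β (β ⇒* ε) and another alternative N → α with FIRST(α) ∩ FOLLOW(N) ≠ ∅: on such a lookahead the parser cannot decide between expanding α and letting N vanish via β.

Nullable non-terminals: S.

S: nullable alternative(s) S → ε; FOLLOW(S) = { '*' }
  S → ε: FIRST \ {ε} = { } — this is the only nullable alternative, skip
  S → c: FIRST \ {ε} = { 'c' } — disjoint from FOLLOW(S)
  S → ) * ): FIRST \ {ε} = { ')' } — disjoint from FOLLOW(S)
  S → d c: FIRST \ {ε} = { 'd' } — disjoint from FOLLOW(S)
  S → d * c: FIRST \ {ε} = { 'd' } — disjoint from FOLLOW(S)

A has no nullable alternative, so no FIRST/FOLLOW check is needed there.

No FIRST/FOLLOW conflicts found.

Answer: No FIRST/FOLLOW conflicts.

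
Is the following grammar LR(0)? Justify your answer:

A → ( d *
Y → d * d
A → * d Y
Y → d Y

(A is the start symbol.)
Augment with A' → A and build the canonical LR(0) collection (I0 = CLOSURE({[A' → . A]}), then GOTO on every symbol after a dot until no new states appear). It has 12 states:
  I0: { [A → . ( d *], [A → . * d Y], [A' → . A] }  — shift
  I1: { [A → ( . d *] }  — shift
  I2: { [A → * . d Y] }  — shift
  I3: { [A' → A .] }  — accept
  I4: { [A → * d . Y], [Y → . d * d], [Y → . d Y] }  — shift
  I5: { [A → * d Y .] }  — reduce
  I6: { [Y → . d * d], [Y → . d Y], [Y → d . * d], [Y → d . Y] }  — shift
  I7: { [Y → d * . d] }  — shift
  I8: { [Y → d Y .] }  — reduce
  I9: { [Y → d * d .] }  — reduce
  I10: { [A → ( d . *] }  — shift
  I11: { [A → ( d * .] }  — reduce

Every state is either a pure shift/goto state or contains exactly one complete item and nothing to shift — no conflicts. The grammar is LR(0).

Answer: Yes, the grammar is LR(0)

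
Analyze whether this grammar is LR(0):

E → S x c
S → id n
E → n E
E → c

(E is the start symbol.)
A grammar is LR(0) if no state in the canonical LR(0) collection has:
  - both a shift item (dot before a terminal) and a complete item (shift-reduce conflict), or
  - two or more complete items (reduce-reduce conflict; the accept item [E' → E .] counts as a complete item here).

Augment with E' → E and build the canonical LR(0) collection (I0 = CLOSURE({[E' → . E]}), then GOTO on every symbol after a dot until no new states appear). It has 10 states:
  I0: { [E → . S x c], [E → . c], [E → . n E], [E' → . E], [S → . id n] }  — shift
  I1: { [E' → E .] }  — accept
  I2: { [E → S . x c] }  — shift
  I3: { [E → c .] }  — reduce
  I4: { [S → id . n] }  — shift
  I5: { [E → . S x c], [E → . c], [E → . n E], [E → n . E], [S → . id n] }  — shift
  I6: { [E → n E .] }  — reduce
  I7: { [S → id n .] }  — reduce
  I8: { [E → S x . c] }  — shift
  I9: { [E → S x c .] }  — reduce

Every state is either a pure shift/goto state or contains exactly one complete item and nothing to shift — no conflicts. The grammar is LR(0).

Answer: Yes, the grammar is LR(0)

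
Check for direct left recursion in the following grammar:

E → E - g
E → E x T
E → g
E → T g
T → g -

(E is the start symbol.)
Direct left recursion occurs when N → N α for some non-terminal N (the right-hand side begins with the left-hand side itself).

E → E - g: LEFT RECURSIVE (starts with E)
E → E x T: LEFT RECURSIVE (starts with E)
E → g: starts with g
E → T g: starts with T
T → g -: starts with g

The grammar has direct left recursion on: E.

Answer: Yes, E is left-recursive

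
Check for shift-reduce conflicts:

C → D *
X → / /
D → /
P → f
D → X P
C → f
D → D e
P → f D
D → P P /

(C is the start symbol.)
Yes — I1: [D → / .] vs [X → / . /]; I6: [C → f .] vs [D → . /]; I7: [P → f D .] vs [D → D . e]; I8: [P → f .] vs [D → . /]

A shift-reduce conflict occurs when an LR(0) state has both:
  - a complete (reduce) item [A → α .] (dot at the end), and
  - a shift item [B → β . c γ] (dot before a terminal).

Augment with C' → C and build the canonical LR(0) collection (I0 = CLOSURE({[C' → . C]}), then GOTO on every symbol after a dot until no new states appear). It has 15 states:
  I0: { [C → . D *], [C → . f], [C' → . C], [D → . /], [D → . D e], [D → . P P /], [D → . X P], [P → . f D], [P → . f], [X → . / /] }  — shift
  I1: { [D → / .], [X → / . /] }  — shift, reduce
  I2: { [C' → C .] }  — accept
  I3: { [C → D . *], [D → D . e] }  — shift
  I4: { [D → P . P /], [P → . f D], [P → . f] }  — shift
  I5: { [D → X . P], [P → . f D], [P → . f] }  — shift
  I6: { [C → f .], [D → . /], [D → . D e], [D → . P P /], [D → . X P], [P → . f D], [P → . f], [P → f . D], [P → f .], [X → . / /] }  — shift, 2 reduces
  I7: { [D → D . e], [P → f D .] }  — shift, reduce
  I8: { [D → . /], [D → . D e], [D → . P P /], [D → . X P], [P → . f D], [P → . f], [P → f . D], [P → f .], [X → . / /] }  — shift, reduce
  I9: { [D → D e .] }  — reduce
  I10: { [D → X P .] }  — reduce
  I11: { [D → P P . /] }  — shift
  I12: { [D → P P / .] }  — reduce
  I13: { [C → D * .] }  — reduce
  I14: { [X → / / .] }  — reduce

I1 contains reduce item [D → / .] and shift item [X → / . /] — shift-reduce conflict.
I6 contains reduce items [C → f .], [P → f .] and shift items [D → . /], [P → . f], [P → . f D], [X → . / /] — shift-reduce conflict.
I7 contains reduce item [P → f D .] and shift item [D → D . e] — shift-reduce conflict.
I8 contains reduce item [P → f .] and shift items [D → . /], [P → . f], [P → . f D], [X → . / /] — shift-reduce conflict.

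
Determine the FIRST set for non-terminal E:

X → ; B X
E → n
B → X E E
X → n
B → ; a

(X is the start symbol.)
To compute FIRST(E), examine every production with E on the left-hand side, reading each right-hand side left to right until a non-nullable symbol is reached.

From E → n:
  - n is a terminal: add 'n' and stop

Collecting: FIRST(E) = { 'n' }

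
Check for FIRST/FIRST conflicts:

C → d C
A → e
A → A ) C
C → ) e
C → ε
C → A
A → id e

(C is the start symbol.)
FIRST sets of the non-terminals at (or reachable through a nullable prefix from) the front of some alternative:
  FIRST(A) = { 'e', 'id' }

Productions for C:
  C → d C: FIRST = { 'd' }
  C → ) e: FIRST = { ')' }
  C → ε: FIRST = { ε }
  C → A: FIRST = { 'e', 'id' }
Productions for A:
  A → e: FIRST = { 'e' }
  A → A ) C: FIRST = { 'e', 'id' }
  A → id e: FIRST = { 'id' }

Conflict for A: A → e and A → A ) C
  Overlap: { 'e' }
Conflict for A: A → A ) C and A → id e
  Overlap: { 'id' }

Answer: Yes. A → e / A → A ')' C on { 'e' }; A → A ')' C / A → id e on { 'id' }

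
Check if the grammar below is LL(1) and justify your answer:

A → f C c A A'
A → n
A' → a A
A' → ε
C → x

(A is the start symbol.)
A grammar is LL(1) if for each non-terminal N with multiple productions, the predict sets of those productions are pairwise disjoint, where PREDICT(N → α) = (FIRST(α) \ {ε}) ∪ (FOLLOW(N) if α ⇒* ε).

Relevant sets:
  FOLLOW(A') = { $, 'a' }

For A:
  PREDICT(A → f C c A A') = { 'f' }
  PREDICT(A → n) = { 'n' }
For A':
  PREDICT(A' → a A) = { 'a' }
  PREDICT(A' → ε) = { $, 'a' }
C has a single production, so nothing to check there.

Conflict found: Predict set conflict for A': { 'a' }
The grammar is NOT LL(1).

Answer: No. Predict set conflict for A': { 'a' }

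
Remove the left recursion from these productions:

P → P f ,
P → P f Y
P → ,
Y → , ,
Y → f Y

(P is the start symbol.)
P is directly left-recursive. The standard transformation for
  A → A α₁ | ... | A α_m | β₁ | ... | β_n
is
  A  → β₁ A' | ... | β_n A'
  A' → α₁ A' | ... | α_m A' | ε

P → , becomes P → , P'
P → P f , becomes P' → f , P'
P → P f Y becomes P' → f Y P'
Add P' → ε

Productions for other non-terminals are unchanged:
  Y → , ,
  Y → f Y

Resulting grammar:
P → , P'
P' → f , P'
P' → f Y P'
P' → ε
Y → , ,
Y → f Y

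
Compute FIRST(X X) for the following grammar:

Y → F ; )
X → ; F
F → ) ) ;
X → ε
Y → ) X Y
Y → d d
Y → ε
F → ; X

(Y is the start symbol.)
{ ';', ε }

FIRST sets of the non-terminals involved (from the grammar, by fixed-point iteration):
  FIRST(X) = { ';', ε }

To compute FIRST(X X), process the symbols left to right:
Symbol X is a non-terminal. Add FIRST(X) \ {ε} = { ';' }
X is nullable (ε ∈ FIRST(X)), continue to the next symbol.
Symbol X is a non-terminal. Add FIRST(X) \ {ε} = { ';' }
X is nullable (ε ∈ FIRST(X)), continue to the next symbol.
All symbols are nullable, so ε is in the result.
FIRST(X X) = { ';', ε }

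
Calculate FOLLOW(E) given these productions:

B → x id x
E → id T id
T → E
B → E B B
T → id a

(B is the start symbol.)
To compute FOLLOW(E), find every occurrence of E on a right-hand side N → α E β: add FIRST(β) \ {ε}, and if β is empty or nullable also add FOLLOW(N). Iterate to a fixed point.

In T → E: E is at the end, add FOLLOW(T)
In B → E B B: E is followed by B B, add FIRST(B B) \ {ε} = { 'id', 'x' }

The FOLLOW sets referred to above (computed the same way, to a fixed point):
  FOLLOW(T) = { 'id' }

Taking the union: FOLLOW(E) = { 'id', 'x' }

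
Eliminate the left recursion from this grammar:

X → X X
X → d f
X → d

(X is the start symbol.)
X → d f X'
X → d X'
X' → X X'
X' → ε

X is directly left-recursive. The standard transformation for
  A → A α₁ | ... | A α_m | β₁ | ... | β_n
is
  A  → β₁ A' | ... | β_n A'
  A' → α₁ A' | ... | α_m A' | ε

X → d f becomes X → d f X'
X → d becomes X → d X'
X → X X becomes X' → X X'
Add X' → ε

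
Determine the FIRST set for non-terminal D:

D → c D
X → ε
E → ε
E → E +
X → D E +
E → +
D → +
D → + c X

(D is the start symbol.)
To compute FIRST(D), examine every production with D on the left-hand side, reading each right-hand side left to right until a non-nullable symbol is reached.

From D → c D:
  - c is a terminal: add 'c' and stop
From D → +:
  - '+' is a terminal: add '+' and stop
From D → + c X:
  - '+' is a terminal: add '+' and stop

Collecting: FIRST(D) = { '+', 'c' }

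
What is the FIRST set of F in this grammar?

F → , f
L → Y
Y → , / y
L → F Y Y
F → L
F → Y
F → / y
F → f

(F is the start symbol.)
{ ',', '/', 'f' }

FIRST sets of the other non-terminals involved (by the same procedure, iterated to a fixed point):
  FIRST(L) = { ',', '/', 'f' }
  FIRST(Y) = { ',' }

From F → , f:
  - ',' is a terminal: add ',' and stop
From F → L:
  - L is a non-terminal: add FIRST(L) \ {ε} = { ',', '/', 'f' }
    L is not nullable, so stop
From F → Y:
  - Y is a non-terminal: add FIRST(Y) \ {ε} = { ',' }
    Y is not nullable, so stop
From F → / y:
  - '/' is a terminal: add '/' and stop
From F → f:
  - f is a terminal: add 'f' and stop

Collecting: FIRST(F) = { ',', '/', 'f' }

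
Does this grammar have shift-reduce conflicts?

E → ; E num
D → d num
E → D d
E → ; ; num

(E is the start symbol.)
No shift-reduce conflicts

A shift-reduce conflict occurs when an LR(0) state has both:
  - a complete (reduce) item [A → α .] (dot at the end), and
  - a shift item [B → β . c γ] (dot before a terminal).

Augment with E' → E and build the canonical LR(0) collection (I0 = CLOSURE({[E' → . E]}), then GOTO on every symbol after a dot until no new states appear). It has 11 states:
  I0: { [D → . d num], [E → . ; ; num], [E → . ; E num], [E → . D d], [E' → . E] }  — shift
  I1: { [D → . d num], [E → . ; ; num], [E → . ; E num], [E → . D d], [E → ; . ; num], [E → ; . E num] }  — shift
  I2: { [E → D . d] }  — shift
  I3: { [E' → E .] }  — accept
  I4: { [D → d . num] }  — shift
  I5: { [D → d num .] }  — reduce
  I6: { [E → D d .] }  — reduce
  I7: { [D → . d num], [E → . ; ; num], [E → . ; E num], [E → . D d], [E → ; . ; num], [E → ; . E num], [E → ; ; . num] }  — shift
  I8: { [E → ; E . num] }  — shift
  I9: { [E → ; E num .] }  — reduce
  I10: { [E → ; ; num .] }  — reduce

No state contains both a complete item and a shift item.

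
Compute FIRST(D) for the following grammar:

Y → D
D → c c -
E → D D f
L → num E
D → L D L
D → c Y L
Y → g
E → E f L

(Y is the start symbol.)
{ 'c', 'num' }

FIRST sets of the other non-terminals involved (by the same procedure, iterated to a fixed point):
  FIRST(L) = { 'num' }

From D → c c -:
  - c is a terminal: add 'c' and stop
From D → L D L:
  - L is a non-terminal: add FIRST(L) \ {ε} = { 'num' }
    L is not nullable, so stop
From D → c Y L:
  - c is a terminal: add 'c' and stop

Collecting: FIRST(D) = { 'c', 'num' }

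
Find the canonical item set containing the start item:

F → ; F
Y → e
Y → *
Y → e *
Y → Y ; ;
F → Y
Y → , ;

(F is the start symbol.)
{ [F → . ; F], [F → . Y], [F' → . F], [Y → . *], [Y → . , ;], [Y → . Y ; ;], [Y → . e *], [Y → . e] }

First, augment the grammar with F' → F
I₀ = CLOSURE({ [F' → . F] }):
  [F' → . F] has the dot before F: add [F → . ; F], [F → . Y]
  [F → . Y] has the dot before Y: add [Y → . e], [Y → . *], [Y → . e *], [Y → . Y ; ;], [Y → . , ;]
No further items can be added.

I₀ = { [F → . ; F], [F → . Y], [F' → . F], [Y → . *], [Y → . , ;], [Y → . Y ; ;], [Y → . e *], [Y → . e] }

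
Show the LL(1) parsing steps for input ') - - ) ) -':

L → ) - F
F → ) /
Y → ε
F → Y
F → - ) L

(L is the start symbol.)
LL(1) parsing maintains a stack (initially the start symbol over $) and the input. At each step: if the stack top is a terminal, match it against the current input token; if it is a non-terminal N, replace it with the RHS of M[N, lookahead] (the unique production whose predict set contains the lookahead).

Stack is shown with the top on the left.

Stack    Input          Action
------------------------------
L $      ) - - ) ) - $  output L → ) - F
) - F $  ) - - ) ) - $  match ')'
- F $    - - ) ) - $    match '-'
F $      - ) ) - $      output F → - ) L
- ) L $  - ) ) - $      match '-'
) L $    ) ) - $        match ')'
L $      ) - $          output L → ) - F
) - F $  ) - $          match ')'
- F $    - $            match '-'
F $      $              output F → Y
Y $      $              output Y → ε
$        $              accept

The string is accepted.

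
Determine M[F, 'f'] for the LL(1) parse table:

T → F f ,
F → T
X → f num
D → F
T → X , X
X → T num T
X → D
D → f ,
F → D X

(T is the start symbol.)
To find M[F, 'f'], we find productions for F where 'f' is in the predict set (PREDICT(N → α) = (FIRST(α) \ {ε}) ∪ (FOLLOW(N) if α ⇒* ε)).

Relevant sets:
  FIRST(T) = { 'f' }
  FIRST(D) = { 'f' }

F → T: PREDICT = { 'f' }
  'f' is in predict set, so this production goes in M[F, 'f']
F → D X: PREDICT = { 'f' }
  'f' is in predict set, so this production goes in M[F, 'f']

M[F, 'f'] = F → T, F → D X  (a multiply-defined cell — the grammar is not LL(1))

Answer: F → T, F → D X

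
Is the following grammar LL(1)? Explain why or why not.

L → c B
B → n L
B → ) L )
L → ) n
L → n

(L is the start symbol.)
For L:
  PREDICT(L → c B) = { 'c' }
  PREDICT(L → ')' n) = { ')' }
  PREDICT(L → n) = { 'n' }
For B:
  PREDICT(B → n L) = { 'n' }
  PREDICT(B → ')' L ')') = { ')' }

All predict sets are disjoint. The grammar IS LL(1).

Answer: Yes, the grammar is LL(1).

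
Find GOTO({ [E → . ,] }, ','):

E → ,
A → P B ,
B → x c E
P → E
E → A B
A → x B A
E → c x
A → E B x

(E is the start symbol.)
{ [E → , .] }

GOTO(I, ',') = CLOSURE({ [A → αX.β] : [A → α.Xβ] ∈ I, X = ',' })

Items with dot before ',', with the dot advanced:
  [E → . ,] → [E → , .]
Closure adds nothing (no advanced item has the dot before a non-terminal).

GOTO = { [E → , .] }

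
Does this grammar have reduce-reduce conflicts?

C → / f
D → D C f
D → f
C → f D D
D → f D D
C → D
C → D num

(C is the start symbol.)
A reduce-reduce conflict occurs when an LR(0) state has two complete items [A → α .] and [B → β .] — both call for a reduction, and with no lookahead the parser cannot choose between them.

Augment with C' → C and build the canonical LR(0) collection (I0 = CLOSURE({[C' → . C]}), then GOTO on every symbol after a dot until no new states appear). It has 14 states:
  I0: { [C → . / f], [C → . D num], [C → . D], [C → . f D D], [C' → . C], [D → . D C f], [D → . f D D], [D → . f] }  — shift
  I1: { [C → / . f] }  — shift
  I2: { [C' → C .] }  — accept
  I3: { [C → . / f], [C → . D num], [C → . D], [C → . f D D], [C → D . num], [C → D .], [D → . D C f], [D → . f D D], [D → . f], [D → D . C f] }  — shift, reduce
  I4: { [C → f . D D], [D → . D C f], [D → . f D D], [D → . f], [D → f . D D], [D → f .] }  — shift, reduce
  I5: { [C → . / f], [C → . D num], [C → . D], [C → . f D D], [C → f D . D], [D → . D C f], [D → . f D D], [D → . f], [D → D . C f], [D → f D . D] }  — shift
  I6: { [D → . D C f], [D → . f D D], [D → . f], [D → f . D D], [D → f .] }  — shift, reduce
  I7: { [C → . / f], [C → . D num], [C → . D], [C → . f D D], [D → . D C f], [D → . f D D], [D → . f], [D → D . C f], [D → f D . D] }  — shift
  I8: { [D → D C . f] }  — shift
  I9: { [C → . / f], [C → . D num], [C → . D], [C → . f D D], [C → D . num], [C → D .], [D → . D C f], [D → . f D D], [D → . f], [D → D . C f], [D → f D D .] }  — shift, 2 reduces
  I10: { [C → D num .] }  — reduce
  I11: { [D → D C f .] }  — reduce
  I12: { [C → . / f], [C → . D num], [C → . D], [C → . f D D], [C → D . num], [C → D .], [C → f D D .], [D → . D C f], [D → . f D D], [D → . f], [D → D . C f], [D → f D D .] }  — shift, 3 reduces
  I13: { [C → / f .] }  — reduce

I9 contains complete items [C → D .], [D → f D D .] — reduce-reduce conflict.
I12 contains complete items [C → D .], [C → f D D .], [D → f D D .] — reduce-reduce conflict.

Answer: Yes — I9: [C → D .] vs [D → f D D .]; I12: [C → D .] vs [C → f D D .]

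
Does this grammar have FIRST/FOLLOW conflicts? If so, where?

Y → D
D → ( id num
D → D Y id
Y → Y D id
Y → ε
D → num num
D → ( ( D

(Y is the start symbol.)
A FIRST/FOLLOW conflict occurs when a non-terminal N has a nullable alternative N → β (β ⇒* ε) and another alternative N → α with FIRST(α) ∩ FOLLOW(N) ≠ ∅: on such a lookahead the parser cannot decide between expanding α and letting N vanish via β.

Nullable non-terminals: Y.
FIRST sets used below: FIRST(D) = { '(', 'num' }, FIRST(Y) = { '(', 'num', ε }

Y: nullable alternative(s) Y → ε; FOLLOW(Y) = { $, '(', 'id', 'num' }
  Y → D: FIRST \ {ε} = { '(', 'num' } — overlaps FOLLOW(Y) on { '(', 'num' }: CONFLICT
  Y → Y D id: FIRST \ {ε} = { '(', 'num' } — overlaps FOLLOW(Y) on { '(', 'num' }: CONFLICT
  Y → ε: FIRST \ {ε} = { } — this is the only nullable alternative, skip

D has no nullable alternative, so no FIRST/FOLLOW check is needed there.

So the grammar has 2 FIRST/FOLLOW conflicts (marked CONFLICT above).

Answer: Yes. Y → D with FOLLOW(Y) on { '(', 'num' }; Y → Y D id with FOLLOW(Y) on { '(', 'num' }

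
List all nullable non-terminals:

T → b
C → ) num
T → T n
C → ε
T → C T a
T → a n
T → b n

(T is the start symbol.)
{ 'C' }

ε-productions: C → ε
So C is immediately nullable.
No further non-terminal can be added: every production for the remaining non-terminals contains a terminal or a non-nullable non-terminal.
Nullable = { 'C' }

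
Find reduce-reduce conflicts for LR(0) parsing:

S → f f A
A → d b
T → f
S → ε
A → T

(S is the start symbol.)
Augment with S' → S and build the canonical LR(0) collection (I0 = CLOSURE({[S' → . S]}), then GOTO on every symbol after a dot until no new states appear). It has 9 states:
  I0: { [S → . f f A], [S → .], [S' → . S] }  — shift, reduce
  I1: { [S' → S .] }  — accept
  I2: { [S → f . f A] }  — shift
  I3: { [A → . T], [A → . d b], [S → f f . A], [T → . f] }  — shift
  I4: { [S → f f A .] }  — reduce
  I5: { [A → T .] }  — reduce
  I6: { [A → d . b] }  — shift
  I7: { [T → f .] }  — reduce
  I8: { [A → d b .] }  — reduce

No state contains more than one complete item.

Answer: No reduce-reduce conflicts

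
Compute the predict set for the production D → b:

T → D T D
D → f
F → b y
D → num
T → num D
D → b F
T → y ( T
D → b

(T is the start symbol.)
{ 'b' }

PREDICT(D → b) = (FIRST(RHS) \ {ε}) ∪ (FOLLOW(D) if ε ∈ FIRST(RHS), i.e. RHS ⇒* ε)
FIRST(b) = { 'b' }
ε ∉ FIRST(b), so FOLLOW(D) is not added.
PREDICT(D → b) = { 'b' }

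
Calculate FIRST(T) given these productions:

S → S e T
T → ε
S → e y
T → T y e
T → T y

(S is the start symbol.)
{ 'y', ε }

From T → ε:
  - ε-production, so ε ∈ FIRST(T)
From T → T y e:
  - T is the symbol being defined: contributes nothing new
    T is nullable, so continue to the next symbol
  - y is a terminal: add 'y' and stop
From T → T y:
  - T is the symbol being defined: contributes nothing new
    T is nullable, so continue to the next symbol
  - y is a terminal: add 'y' and stop

Collecting: FIRST(T) = { 'y', ε }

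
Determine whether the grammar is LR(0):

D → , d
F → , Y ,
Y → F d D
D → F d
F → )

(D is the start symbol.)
A grammar is LR(0) if no state in the canonical LR(0) collection has:
  - both a shift item (dot before a terminal) and a complete item (shift-reduce conflict), or
  - two or more complete items (reduce-reduce conflict; the accept item [D' → D .] counts as a complete item here).

Augment with D' → D and build the canonical LR(0) collection (I0 = CLOSURE({[D' → . D]}), then GOTO on every symbol after a dot until no new states appear). It has 13 states:
  I0: { [D → . , d], [D → . F d], [D' → . D], [F → . )], [F → . , Y ,] }  — shift
  I1: { [F → ) .] }  — reduce
  I2: { [D → , . d], [F → , . Y ,], [F → . )], [F → . , Y ,], [Y → . F d D] }  — shift
  I3: { [D' → D .] }  — accept
  I4: { [D → F . d] }  — shift
  I5: { [D → F d .] }  — reduce
  I6: { [F → , . Y ,], [F → . )], [F → . , Y ,], [Y → . F d D] }  — shift
  I7: { [Y → F . d D] }  — shift
  I8: { [F → , Y . ,] }  — shift
  I9: { [D → , d .] }  — reduce
  I10: { [F → , Y , .] }  — reduce
  I11: { [D → . , d], [D → . F d], [F → . )], [F → . , Y ,], [Y → F d . D] }  — shift
  I12: { [Y → F d D .] }  — reduce

Every state is either a pure shift/goto state or contains exactly one complete item and nothing to shift — no conflicts. The grammar is LR(0).

Answer: Yes, the grammar is LR(0)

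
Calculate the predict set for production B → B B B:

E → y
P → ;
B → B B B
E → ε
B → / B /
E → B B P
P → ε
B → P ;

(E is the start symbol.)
{ '/', ';' }

PREDICT(B → B B B) = (FIRST(RHS) \ {ε}) ∪ (FOLLOW(B) if ε ∈ FIRST(RHS), i.e. RHS ⇒* ε)
FIRST(B) = { '/', ';' }
FIRST(B B B) = { '/', ';' }
ε ∉ FIRST(B B B), so FOLLOW(B) is not added.
PREDICT(B → B B B) = { '/', ';' }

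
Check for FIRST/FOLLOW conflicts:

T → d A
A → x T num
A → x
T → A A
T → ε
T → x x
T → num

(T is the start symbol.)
A FIRST/FOLLOW conflict occurs when a non-terminal N has a nullable alternative N → β (β ⇒* ε) and another alternative N → α with FIRST(α) ∩ FOLLOW(N) ≠ ∅: on such a lookahead the parser cannot decide between expanding α and letting N vanish via β.

Nullable non-terminals: T.
FIRST sets used below: FIRST(A) = { 'x' }

T: nullable alternative(s) T → ε; FOLLOW(T) = { $, 'num' }
  T → d A: FIRST \ {ε} = { 'd' } — disjoint from FOLLOW(T)
  T → A A: FIRST \ {ε} = { 'x' } — disjoint from FOLLOW(T)
  T → ε: FIRST \ {ε} = { } — this is the only nullable alternative, skip
  T → x x: FIRST \ {ε} = { 'x' } — disjoint from FOLLOW(T)
  T → num: FIRST \ {ε} = { 'num' } — overlaps FOLLOW(T) on { 'num' }: CONFLICT

A has no nullable alternative, so no FIRST/FOLLOW check is needed there.

So the grammar has 1 FIRST/FOLLOW conflict (marked CONFLICT above).

Answer: Yes. T → num with FOLLOW(T) on { 'num' }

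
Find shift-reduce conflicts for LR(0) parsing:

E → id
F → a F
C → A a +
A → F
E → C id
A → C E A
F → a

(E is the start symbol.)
A shift-reduce conflict occurs when an LR(0) state has both:
  - a complete (reduce) item [A → α .] (dot at the end), and
  - a shift item [B → β . c γ] (dot before a terminal).

Augment with E' → E and build the canonical LR(0) collection (I0 = CLOSURE({[E' → . E]}), then GOTO on every symbol after a dot until no new states appear). It has 14 states:
  I0: { [A → . C E A], [A → . F], [C → . A a +], [E → . C id], [E → . id], [E' → . E], [F → . a F], [F → . a] }  — shift
  I1: { [C → A . a +] }  — shift
  I2: { [A → . C E A], [A → . F], [A → C . E A], [C → . A a +], [E → . C id], [E → . id], [E → C . id], [F → . a F], [F → . a] }  — shift
  I3: { [E' → E .] }  — accept
  I4: { [A → F .] }  — reduce
  I5: { [F → . a F], [F → . a], [F → a . F], [F → a .] }  — shift, reduce
  I6: { [E → id .] }  — reduce
  I7: { [F → a F .] }  — reduce
  I8: { [A → . C E A], [A → . F], [A → C E . A], [C → . A a +], [F → . a F], [F → . a] }  — shift
  I9: { [E → C id .], [E → id .] }  — 2 reduces
  I10: { [A → C E A .], [C → A . a +] }  — shift, reduce
  I11: { [A → . C E A], [A → . F], [A → C . E A], [C → . A a +], [E → . C id], [E → . id], [F → . a F], [F → . a] }  — shift
  I12: { [C → A a . +] }  — shift
  I13: { [C → A a + .] }  — reduce

I5 contains reduce item [F → a .] and shift items [F → . a], [F → . a F] — shift-reduce conflict.
I10 contains reduce item [A → C E A .] and shift item [C → A . a +] — shift-reduce conflict.

Answer: Yes — I5: [F → a .] vs [F → . a]; I10: [A → C E A .] vs [C → A . a +]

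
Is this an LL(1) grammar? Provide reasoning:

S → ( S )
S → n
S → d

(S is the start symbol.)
For S:
  PREDICT(S → '(' S ')') = { '(' }
  PREDICT(S → n) = { 'n' }
  PREDICT(S → d) = { 'd' }

All predict sets are disjoint. The grammar IS LL(1).

Answer: Yes, the grammar is LL(1).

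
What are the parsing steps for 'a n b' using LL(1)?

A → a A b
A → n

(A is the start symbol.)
LL(1) parsing maintains a stack (initially the start symbol over $) and the input. At each step: if the stack top is a terminal, match it against the current input token; if it is a non-terminal N, replace it with the RHS of M[N, lookahead] (the unique production whose predict set contains the lookahead).

Stack is shown with the top on the left.

Stack    Input    Action
------------------------
A $      a n b $  output A → a A b
a A b $  a n b $  match 'a'
A b $    n b $    output A → n
n b $    n b $    match 'n'
b $      b $      match 'b'
$        $        accept

The string is accepted.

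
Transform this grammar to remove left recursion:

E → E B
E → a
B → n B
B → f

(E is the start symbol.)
E is directly left-recursive. The standard transformation for
  A → A α₁ | ... | A α_m | β₁ | ... | β_n
is
  A  → β₁ A' | ... | β_n A'
  A' → α₁ A' | ... | α_m A' | ε

E → a becomes E → a E'
E → E B becomes E' → B E'
Add E' → ε

Productions for other non-terminals are unchanged:
  B → n B
  B → f

Resulting grammar:
E → a E'
E' → B E'
E' → ε
B → n B
B → f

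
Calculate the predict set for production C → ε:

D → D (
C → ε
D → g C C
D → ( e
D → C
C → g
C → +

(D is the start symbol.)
PREDICT(C → ε) = (FIRST(RHS) \ {ε}) ∪ (FOLLOW(C) if ε ∈ FIRST(RHS), i.e. RHS ⇒* ε)
The right-hand side is ε (FIRST(ε) = { ε }), so the predict set is FOLLOW(C) = { $, '(', '+', 'g' }
PREDICT(C → ε) = { $, '(', '+', 'g' }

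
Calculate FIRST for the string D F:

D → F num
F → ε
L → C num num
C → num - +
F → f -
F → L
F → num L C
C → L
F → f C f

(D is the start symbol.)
FIRST sets of the non-terminals involved (from the grammar, by fixed-point iteration):
  FIRST(D) = { 'f', 'num' }

To compute FIRST(D F), process the symbols left to right:
Symbol D is a non-terminal. Add FIRST(D) \ {ε} = { 'f', 'num' }
D is not nullable (ε ∉ FIRST(D)), so stop here.
FIRST(D F) = { 'f', 'num' }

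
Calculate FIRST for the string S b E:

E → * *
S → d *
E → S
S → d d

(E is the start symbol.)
FIRST sets of the non-terminals involved (from the grammar, by fixed-point iteration):
  FIRST(S) = { 'd' }

To compute FIRST(S b E), process the symbols left to right:
Symbol S is a non-terminal. Add FIRST(S) \ {ε} = { 'd' }
S is not nullable (ε ∉ FIRST(S)), so stop here.
FIRST(S b E) = { 'd' }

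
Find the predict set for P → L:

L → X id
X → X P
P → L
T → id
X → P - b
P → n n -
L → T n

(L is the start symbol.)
{ 'id', 'n' }

PREDICT(P → L) = (FIRST(RHS) \ {ε}) ∪ (FOLLOW(P) if ε ∈ FIRST(RHS), i.e. RHS ⇒* ε)
FIRST(L) = { 'id', 'n' }
FIRST(L) = { 'id', 'n' }
ε ∉ FIRST(L), so FOLLOW(P) is not added.
PREDICT(P → L) = { 'id', 'n' }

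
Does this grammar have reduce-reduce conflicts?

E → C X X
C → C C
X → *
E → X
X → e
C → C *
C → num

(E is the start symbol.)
Yes — I7: [C → C * .] vs [X → * .]

Augment with E' → E and build the canonical LR(0) collection (I0 = CLOSURE({[E' → . E]}), then GOTO on every symbol after a dot until no new states appear). It has 12 states:
  I0: { [C → . C *], [C → . C C], [C → . num], [E → . C X X], [E → . X], [E' → . E], [X → . *], [X → . e] }  — shift
  I1: { [X → * .] }  — reduce
  I2: { [C → . C *], [C → . C C], [C → . num], [C → C . *], [C → C . C], [E → C . X X], [X → . *], [X → . e] }  — shift
  I3: { [E' → E .] }  — accept
  I4: { [E → X .] }  — reduce
  I5: { [X → e .] }  — reduce
  I6: { [C → num .] }  — reduce
  I7: { [C → C * .], [X → * .] }  — 2 reduces
  I8: { [C → . C *], [C → . C C], [C → . num], [C → C . *], [C → C . C], [C → C C .] }  — shift, reduce
  I9: { [E → C X . X], [X → . *], [X → . e] }  — shift
  I10: { [E → C X X .] }  — reduce
  I11: { [C → C * .] }  — reduce

I7 contains complete items [C → C * .], [X → * .] — reduce-reduce conflict.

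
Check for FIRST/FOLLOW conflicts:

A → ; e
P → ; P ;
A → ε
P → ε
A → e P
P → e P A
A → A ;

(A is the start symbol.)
A FIRST/FOLLOW conflict occurs when a non-terminal N has a nullable alternative N → β (β ⇒* ε) and another alternative N → α with FIRST(α) ∩ FOLLOW(N) ≠ ∅: on such a lookahead the parser cannot decide between expanding α and letting N vanish via β.

Nullable non-terminals: A, P.
FIRST sets used below: FIRST(A) = { ';', 'e', ε }

A: nullable alternative(s) A → ε; FOLLOW(A) = { $, ';', 'e' }
  A → ; e: FIRST \ {ε} = { ';' } — overlaps FOLLOW(A) on { ';' }: CONFLICT
  A → ε: FIRST \ {ε} = { } — this is the only nullable alternative, skip
  A → e P: FIRST \ {ε} = { 'e' } — overlaps FOLLOW(A) on { 'e' }: CONFLICT
  A → A ;: FIRST \ {ε} = { ';', 'e' } — overlaps FOLLOW(A) on { ';', 'e' }: CONFLICT

P: nullable alternative(s) P → ε; FOLLOW(P) = { $, ';', 'e' }
  P → ; P ;: FIRST \ {ε} = { ';' } — overlaps FOLLOW(P) on { ';' }: CONFLICT
  P → ε: FIRST \ {ε} = { } — this is the only nullable alternative, skip
  P → e P A: FIRST \ {ε} = { 'e' } — overlaps FOLLOW(P) on { 'e' }: CONFLICT

So the grammar has 5 FIRST/FOLLOW conflicts (marked CONFLICT above).

Answer: Yes. A → ';' e with FOLLOW(A) on { ';' }; A → e P with FOLLOW(A) on { 'e' }; A → A ';' with FOLLOW(A) on { ';', 'e' }; P → ';' P ';' with FOLLOW(P) on { ';' }; P → e P A with FOLLOW(P) on { 'e' }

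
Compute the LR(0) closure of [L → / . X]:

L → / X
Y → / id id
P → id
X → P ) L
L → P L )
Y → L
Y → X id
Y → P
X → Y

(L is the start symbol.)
Start with: [L → / . X]
  [L → / . X] has the dot before X: add [X → . P ) L], [X → . Y]
  [X → . P ) L] has the dot before P: add [P → . id]
  [X → . Y] has the dot before Y: add [Y → . / id id], [Y → . L], [Y → . X id], [Y → . P]
  [Y → . L] has the dot before L: add [L → . / X], [L → . P L )]
No further items can be added.

CLOSURE = { [L → . / X], [L → . P L )], [L → / . X], [P → . id], [X → . P ) L], [X → . Y], [Y → . / id id], [Y → . L], [Y → . P], [Y → . X id] }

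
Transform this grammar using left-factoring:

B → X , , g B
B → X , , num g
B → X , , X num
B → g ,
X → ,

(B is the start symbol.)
B → X , , B'
B' → g B
B' → num g
B' → X num
B → g ,
X → ,

Left-factoring transforms A → αβ₁ | αβ₂ into A → αA' and A' → β₁ | β₂
(α is the longest common prefix among the alternatives). Repeat until
no nonterminal has two alternatives with a common prefix.

Round 1: B has alternatives sharing prefix 'X , ,'. Introduce B': B → X , , B'
  Add: B' → g B
  Add: B' → num g
  Add: B' → X num

No remaining common prefixes — done.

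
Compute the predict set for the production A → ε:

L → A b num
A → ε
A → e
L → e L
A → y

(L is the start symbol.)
{ 'b' }

PREDICT(A → ε) = (FIRST(RHS) \ {ε}) ∪ (FOLLOW(A) if ε ∈ FIRST(RHS), i.e. RHS ⇒* ε)
The right-hand side is ε (FIRST(ε) = { ε }), so the predict set is FOLLOW(A) = { 'b' }
PREDICT(A → ε) = { 'b' }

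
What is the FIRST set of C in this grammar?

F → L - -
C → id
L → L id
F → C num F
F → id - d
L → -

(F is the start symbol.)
To compute FIRST(C), examine every production with C on the left-hand side, reading each right-hand side left to right until a non-nullable symbol is reached.

From C → id:
  - id is a terminal: add 'id' and stop

Collecting: FIRST(C) = { 'id' }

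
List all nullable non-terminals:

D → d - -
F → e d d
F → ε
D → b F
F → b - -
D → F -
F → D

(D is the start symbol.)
A non-terminal is nullable if it can derive ε (the empty string): either it has an ε-production, or it has a production whose right-hand side consists entirely of nullable non-terminals.

ε-productions: F → ε
So F is immediately nullable.
No further non-terminal can be added: every production for the remaining non-terminals contains a terminal or a non-nullable non-terminal.
Nullable = { 'F' }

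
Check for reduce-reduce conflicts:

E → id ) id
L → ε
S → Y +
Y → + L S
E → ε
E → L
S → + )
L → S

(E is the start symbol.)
Yes — I0: [E → .] vs [L → .]

A reduce-reduce conflict occurs when an LR(0) state has two complete items [A → α .] and [B → β .] — both call for a reduction, and with no lookahead the parser cannot choose between them.

Augment with E' → E and build the canonical LR(0) collection (I0 = CLOSURE({[E' → . E]}), then GOTO on every symbol after a dot until no new states appear). It has 13 states:
  I0: { [E → . L], [E → . id ) id], [E → .], [E' → . E], [L → . S], [L → .], [S → . + )], [S → . Y +], [Y → . + L S] }  — shift, 2 reduces
  I1: { [L → . S], [L → .], [S → + . )], [S → . + )], [S → . Y +], [Y → + . L S], [Y → . + L S] }  — shift, reduce
  I2: { [E' → E .] }  — accept
  I3: { [E → L .] }  — reduce
  I4: { [L → S .] }  — reduce
  I5: { [S → Y . +] }  — shift
  I6: { [E → id . ) id] }  — shift
  I7: { [E → id ) . id] }  — shift
  I8: { [E → id ) id .] }  — reduce
  I9: { [S → Y + .] }  — reduce
  I10: { [S → + ) .] }  — reduce
  I11: { [S → . + )], [S → . Y +], [Y → + L . S], [Y → . + L S] }  — shift
  I12: { [Y → + L S .] }  — reduce

I0 contains complete items [E → .], [L → .] — reduce-reduce conflict.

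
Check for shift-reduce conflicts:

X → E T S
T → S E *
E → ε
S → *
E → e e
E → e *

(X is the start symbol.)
Augment with X' → X and build the canonical LR(0) collection (I0 = CLOSURE({[X' → . X]}), then GOTO on every symbol after a dot until no new states appear). It has 12 states:
  I0: { [E → . e *], [E → . e e], [E → .], [X → . E T S], [X' → . X] }  — shift, reduce
  I1: { [S → . *], [T → . S E *], [X → E . T S] }  — shift
  I2: { [X' → X .] }  — accept
  I3: { [E → e . *], [E → e . e] }  — shift
  I4: { [E → e * .] }  — reduce
  I5: { [E → e e .] }  — reduce
  I6: { [S → * .] }  — reduce
  I7: { [E → . e *], [E → . e e], [E → .], [T → S . E *] }  — shift, reduce
  I8: { [S → . *], [X → E T . S] }  — shift
  I9: { [X → E T S .] }  — reduce
  I10: { [T → S E . *] }  — shift
  I11: { [T → S E * .] }  — reduce

I0 contains reduce item [E → .] and shift items [E → . e *], [E → . e e] — shift-reduce conflict.
I7 contains reduce item [E → .] and shift items [E → . e *], [E → . e e] — shift-reduce conflict.

Answer: Yes — I0: [E → .] vs [E → . e *]; I7: [E → .] vs [E → . e *]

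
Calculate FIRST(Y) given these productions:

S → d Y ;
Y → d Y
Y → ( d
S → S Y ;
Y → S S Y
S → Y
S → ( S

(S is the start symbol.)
{ '(', 'd' }

FIRST sets of the other non-terminals involved (by the same procedure, iterated to a fixed point):
  FIRST(S) = { '(', 'd' }

From Y → d Y:
  - d is a terminal: add 'd' and stop
From Y → ( d:
  - '(' is a terminal: add '(' and stop
From Y → S S Y:
  - S is a non-terminal: add FIRST(S) \ {ε} = { '(', 'd' }
    S is not nullable, so stop

Collecting: FIRST(Y) = { '(', 'd' }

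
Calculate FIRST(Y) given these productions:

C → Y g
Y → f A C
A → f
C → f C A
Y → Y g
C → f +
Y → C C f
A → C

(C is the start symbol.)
{ 'f' }

To compute FIRST(Y), examine every production with Y on the left-hand side, reading each right-hand side left to right until a non-nullable symbol is reached.

FIRST sets of the other non-terminals involved (by the same procedure, iterated to a fixed point):
  FIRST(C) = { 'f' }

From Y → f A C:
  - f is a terminal: add 'f' and stop
From Y → Y g:
  - Y is the symbol being defined: contributes nothing new
    Y is not nullable, so stop
From Y → C C f:
  - C is a non-terminal: add FIRST(C) \ {ε} = { 'f' }
    C is not nullable, so stop

Collecting: FIRST(Y) = { 'f' }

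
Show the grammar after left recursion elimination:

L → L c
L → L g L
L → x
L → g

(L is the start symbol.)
L is directly left-recursive. The standard transformation for
  A → A α₁ | ... | A α_m | β₁ | ... | β_n
is
  A  → β₁ A' | ... | β_n A'
  A' → α₁ A' | ... | α_m A' | ε

L → x becomes L → x L'
L → g becomes L → g L'
L → L c becomes L' → c L'
L → L g L becomes L' → g L L'
Add L' → ε

Resulting grammar:
L → x L'
L → g L'
L' → c L'
L' → g L L'
L' → ε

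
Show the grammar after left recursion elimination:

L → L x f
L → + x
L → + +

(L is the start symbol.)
L is directly left-recursive. The standard transformation for
  A → A α₁ | ... | A α_m | β₁ | ... | β_n
is
  A  → β₁ A' | ... | β_n A'
  A' → α₁ A' | ... | α_m A' | ε

L → + x becomes L → + x L'
L → + + becomes L → + + L'
L → L x f becomes L' → x f L'
Add L' → ε

Resulting grammar:
L → + x L'
L → + + L'
L' → x f L'
L' → ε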